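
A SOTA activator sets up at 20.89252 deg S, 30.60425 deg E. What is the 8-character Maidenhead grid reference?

Shift to the Maidenhead origin (180°W, 90°S): lon 210.60425, lat 69.10748.
Field: 210.60425/20 → 10 → K, 69.10748/10 → 6 → G; chars KG.
Square: 10.60425/2 → 5, 9.10748/1 → 9; chars 59.
Subsquare: 0.60425/0.0833333 → 7 → h, 0.10748/0.0416667 → 2 → c; chars hc.
Extended square: 0.02092/0.00833333 → 2, 0.02415/0.00416667 → 5; chars 25.

KG59hc25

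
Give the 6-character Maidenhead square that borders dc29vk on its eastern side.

Longitude subsquare v = 21; +1 → 22 = w.
The latitude characters are unchanged.

DC29wk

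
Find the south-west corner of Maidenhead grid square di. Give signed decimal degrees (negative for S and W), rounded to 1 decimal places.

Field D=3, I=8: +3·20° lon, +8·10° lat → SW at lon -120°, lat -10°.
latitude -10.0, longitude -120.0.

-10.0, -120.0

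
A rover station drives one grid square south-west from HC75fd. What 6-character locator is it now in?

HC75ec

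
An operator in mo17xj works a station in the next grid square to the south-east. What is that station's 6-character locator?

MO27ai

Longitude subsquare x = 23; +1 → 24, wraps to 0 = a, carry into square.
Longitude square 1; +1 → 2.
Latitude subsquare j = 9; −1 → 8 = i.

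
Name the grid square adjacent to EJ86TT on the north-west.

EJ86su

Longitude subsquare t = 19; −1 → 18 = s.
Latitude subsquare t = 19; +1 → 20 = u.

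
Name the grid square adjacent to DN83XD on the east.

DN93ad

Longitude subsquare x = 23; +1 → 24, wraps to 0 = a, carry into square.
Longitude square 8; +1 → 9.
The latitude characters are unchanged.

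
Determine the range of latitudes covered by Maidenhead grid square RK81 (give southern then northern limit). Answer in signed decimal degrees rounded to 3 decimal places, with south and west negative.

11.000, 12.000

Field R=17, K=10: +17·20° lon, +10·10° lat → SW at lon 160°, lat 10°.
Square 8, 1: +8·2° lon, +1·1° lat → SW at lon 176°, lat 11°.
Cell spans 2° lon × 1° lat.
south 11.000, north 12.000.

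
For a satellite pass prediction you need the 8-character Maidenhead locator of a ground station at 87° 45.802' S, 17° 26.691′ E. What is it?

Add 180° to longitude and 90° to latitude: 197.44485, 2.23663.
Field: 197.44485/20 → 9 → J, 2.23663/10 → 0 → A; chars JA.
Square: 17.44485/2 → 8, 2.23663/1 → 2; chars 82.
Subsquare: 1.44485/0.0833333 → 17 → r, 0.23663/0.0416667 → 5 → f; chars rf.
Extended square: 0.02818/0.00833333 → 3, 0.02830/0.00416667 → 6; chars 36.

JA82rf36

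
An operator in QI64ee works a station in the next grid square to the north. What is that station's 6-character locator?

Latitude subsquare e = 4; +1 → 5 = f.
The longitude characters are unchanged.

QI64ef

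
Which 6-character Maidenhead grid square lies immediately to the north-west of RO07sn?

RO07ro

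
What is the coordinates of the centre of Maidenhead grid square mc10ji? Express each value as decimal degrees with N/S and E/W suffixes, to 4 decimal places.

Field M=12, C=2: +12·20° lon, +2·10° lat → SW at lon 60°, lat -70°.
Square 1, 0: +1·2° lon, +0·1° lat → SW at lon 62°, lat -70°.
Subsquare j=9, i=8: +9·0.0833333° lon, +8·0.0416667° lat → SW at lon 62.75°, lat -69.6667°.
Cell spans 0.0833333° lon × 0.0416667° lat. Centre is SW corner plus half of each.
latitude 69.6458° S, longitude 62.7917° E.

69.6458° S, 62.7917° E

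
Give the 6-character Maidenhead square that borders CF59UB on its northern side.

CF59uc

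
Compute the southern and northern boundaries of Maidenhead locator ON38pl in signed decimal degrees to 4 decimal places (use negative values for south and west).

48.4583, 48.5000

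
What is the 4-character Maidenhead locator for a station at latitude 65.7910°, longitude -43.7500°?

Shift to the Maidenhead origin (180°W, 90°S): lon 136.25, lat 155.79.
Field: 136.25/20 → 6 → G, 155.79/10 → 15 → P; chars GP.
Square: 16.25/2 → 8, 5.79/1 → 5; chars 85.

GP85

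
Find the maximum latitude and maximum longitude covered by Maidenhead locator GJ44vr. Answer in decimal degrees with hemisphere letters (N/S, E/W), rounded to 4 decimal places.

4.7500° N, 50.1667° W

Field G=6, J=9: +6·20° lon, +9·10° lat → SW at lon -60°, lat 0°.
Square 4, 4: +4·2° lon, +4·1° lat → SW at lon -52°, lat 4°.
Subsquare v=21, r=17: +21·0.0833333° lon, +17·0.0416667° lat → SW at lon -50.25°, lat 4.70833°.
Cell spans 0.0833333° lon × 0.0416667° lat. NE corner is SW corner plus one full cell.
latitude 4.7500° N, longitude 50.1667° W.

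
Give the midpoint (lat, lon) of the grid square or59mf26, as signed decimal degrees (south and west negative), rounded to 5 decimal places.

89.23542, 111.02083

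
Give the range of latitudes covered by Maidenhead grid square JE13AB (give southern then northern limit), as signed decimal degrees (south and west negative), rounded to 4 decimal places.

-46.9583, -46.9167

Field J=9, E=4: +9·20° lon, +4·10° lat → SW at lon 0°, lat -50°.
Square 1, 3: +1·2° lon, +3·1° lat → SW at lon 2°, lat -47°.
Subsquare a=0, b=1: +0·0.0833333° lon, +1·0.0416667° lat → SW at lon 2°, lat -46.9583°.
Cell spans 0.0833333° lon × 0.0416667° lat.
south -46.9583, north -46.9167.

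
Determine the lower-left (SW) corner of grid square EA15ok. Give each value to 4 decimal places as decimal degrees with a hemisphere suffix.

84.5833° S, 96.8333° W

Field E=4, A=0: +4·20° lon, +0·10° lat → SW at lon -100°, lat -90°.
Square 1, 5: +1·2° lon, +5·1° lat → SW at lon -98°, lat -85°.
Subsquare o=14, k=10: +14·0.0833333° lon, +10·0.0416667° lat → SW at lon -96.8333°, lat -84.5833°.
latitude 84.5833° S, longitude 96.8333° W.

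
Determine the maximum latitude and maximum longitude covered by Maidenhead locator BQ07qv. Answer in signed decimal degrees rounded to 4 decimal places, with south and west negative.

77.9167, -158.5833

Field B=1, Q=16: +1·20° lon, +16·10° lat → SW at lon -160°, lat 70°.
Square 0, 7: +0·2° lon, +7·1° lat → SW at lon -160°, lat 77°.
Subsquare q=16, v=21: +16·0.0833333° lon, +21·0.0416667° lat → SW at lon -158.667°, lat 77.875°.
Cell spans 0.0833333° lon × 0.0416667° lat. NE corner is SW corner plus one full cell.
latitude 77.9167, longitude -158.5833.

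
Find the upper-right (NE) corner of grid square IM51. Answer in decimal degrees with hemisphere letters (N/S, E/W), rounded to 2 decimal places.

32.00° N, 8.00° W

Field I=8, M=12: +8·20° lon, +12·10° lat → SW at lon -20°, lat 30°.
Square 5, 1: +5·2° lon, +1·1° lat → SW at lon -10°, lat 31°.
Cell spans 2° lon × 1° lat. NE corner is SW corner plus one full cell.
latitude 32.00° N, longitude 8.00° W.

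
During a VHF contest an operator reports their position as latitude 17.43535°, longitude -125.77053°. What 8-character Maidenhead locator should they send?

CK77ck74

Offset from 180°W / 90°S: lon 54.22947°, lat 107.43535°.
Field: lon ⌊54.22947/20⌋ = 2 → C; lat ⌊107.43535/10⌋ = 10 → K.
Square: lon ⌊14.22947/2⌋ = 7; lat ⌊7.43535/1⌋ = 7.
Subsquare: lon ⌊0.22947/0.0833333⌋ = 2 → c; lat ⌊0.43535/0.0416667⌋ = 10 → k.
Extended square: lon ⌊0.06280/0.00833333⌋ = 7; lat ⌊0.01868/0.00416667⌋ = 4.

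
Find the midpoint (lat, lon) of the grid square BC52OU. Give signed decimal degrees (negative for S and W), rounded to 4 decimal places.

-67.1458, -148.7917

Field B=1, C=2: +1·20° lon, +2·10° lat → SW at lon -160°, lat -70°.
Square 5, 2: +5·2° lon, +2·1° lat → SW at lon -150°, lat -68°.
Subsquare o=14, u=20: +14·0.0833333° lon, +20·0.0416667° lat → SW at lon -148.833°, lat -67.1667°.
Cell spans 0.0833333° lon × 0.0416667° lat. Centre is SW corner plus half of each.
latitude -67.1458, longitude -148.7917.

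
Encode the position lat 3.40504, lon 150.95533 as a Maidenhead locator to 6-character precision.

Add 180° to longitude and 90° to latitude: 330.9553, 93.4050.
Field (20°×10°, letters A–R): lon ⌊330.9553/20⌋ = 16 → Q; lat ⌊93.4050/10⌋ = 9 → J.
Square (2°×1°, digits 0–9): lon ⌊10.9553/2⌋ = 5; lat ⌊3.4050/1⌋ = 3.
Subsquare (5′×2.5′, letters a–x): lon ⌊0.9553/0.0833333⌋ = 11 → l; lat ⌊0.4050/0.0416667⌋ = 9 → j.

QJ53lj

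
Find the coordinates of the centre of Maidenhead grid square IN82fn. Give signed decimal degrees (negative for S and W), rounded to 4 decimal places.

Field I=8, N=13: +8·20° lon, +13·10° lat → SW at lon -20°, lat 40°.
Square 8, 2: +8·2° lon, +2·1° lat → SW at lon -4°, lat 42°.
Subsquare f=5, n=13: +5·0.0833333° lon, +13·0.0416667° lat → SW at lon -3.58333°, lat 42.5417°.
Cell spans 0.0833333° lon × 0.0416667° lat. Centre is SW corner plus half of each.
latitude 42.5625, longitude -3.5417.

42.5625, -3.5417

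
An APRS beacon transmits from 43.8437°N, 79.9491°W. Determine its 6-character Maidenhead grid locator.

FN03au

Shift to the Maidenhead origin (180°W, 90°S): lon 100.0509, lat 133.8437.
Field: lon ⌊100.0509/20⌋ = 5 → F; lat ⌊133.8437/10⌋ = 13 → N.
Square: lon ⌊0.0509/2⌋ = 0; lat ⌊3.8437/1⌋ = 3.
Subsquare: lon ⌊0.0509/0.0833333⌋ = 0 → a; lat ⌊0.8437/0.0416667⌋ = 20 → u.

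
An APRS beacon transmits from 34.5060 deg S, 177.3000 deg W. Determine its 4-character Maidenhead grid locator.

AF15

Add 180° to longitude and 90° to latitude: 2.70, 55.49.
Field: 2.70/20 → 0 → A, 55.49/10 → 5 → F; chars AF.
Square: 2.70/2 → 1, 5.49/1 → 5; chars 15.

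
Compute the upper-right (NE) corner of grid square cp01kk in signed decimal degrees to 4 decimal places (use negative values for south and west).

61.4583, -139.0833

Field C=2, P=15: +2·20° lon, +15·10° lat → SW at lon -140°, lat 60°.
Square 0, 1: +0·2° lon, +1·1° lat → SW at lon -140°, lat 61°.
Subsquare k=10, k=10: +10·0.0833333° lon, +10·0.0416667° lat → SW at lon -139.167°, lat 61.4167°.
Cell spans 0.0833333° lon × 0.0416667° lat. NE corner is SW corner plus one full cell.
latitude 61.4583, longitude -139.0833.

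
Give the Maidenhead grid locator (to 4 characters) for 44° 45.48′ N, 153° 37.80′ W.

Offset from 180°W / 90°S: lon 26.37°, lat 134.76°.
Field: 26.37/20 → 1 → B, 134.76/10 → 13 → N; chars BN.
Square: 6.37/2 → 3, 4.76/1 → 4; chars 34.

BN34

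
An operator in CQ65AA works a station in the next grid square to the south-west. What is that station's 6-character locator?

CQ54xx

Longitude subsquare a = 0; −1 → -1, wraps to 23 = x, carry into square.
Longitude square 6; −1 → 5.
Latitude subsquare a = 0; −1 → -1, wraps to 23 = x, carry into square.
Latitude square 5; −1 → 4.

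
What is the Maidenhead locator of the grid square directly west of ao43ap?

Longitude subsquare a = 0; −1 → -1, wraps to 23 = x, carry into square.
Longitude square 4; −1 → 3.
The latitude characters are unchanged.

AO33xp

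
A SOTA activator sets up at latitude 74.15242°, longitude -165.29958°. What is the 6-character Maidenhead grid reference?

AQ74id

Shift to the Maidenhead origin (180°W, 90°S): lon 14.7004, lat 164.1524.
Field: lon ⌊14.7004/20⌋ = 0 → A; lat ⌊164.1524/10⌋ = 16 → Q.
Square: lon ⌊14.7004/2⌋ = 7; lat ⌊4.1524/1⌋ = 4.
Subsquare: lon ⌊0.7004/0.0833333⌋ = 8 → i; lat ⌊0.1524/0.0416667⌋ = 3 → d.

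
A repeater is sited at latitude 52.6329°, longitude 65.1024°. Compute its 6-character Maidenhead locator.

MO22np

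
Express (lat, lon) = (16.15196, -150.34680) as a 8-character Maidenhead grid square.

BK46td86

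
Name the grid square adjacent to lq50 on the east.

LQ60

Longitude square 5; +1 → 6.
The latitude characters are unchanged.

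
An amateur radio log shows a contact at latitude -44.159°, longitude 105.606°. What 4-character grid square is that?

OE25

Offset from 180°W / 90°S: lon 285.61°, lat 45.84°.
Field: 285.61/20 → 14 → O, 45.84/10 → 4 → E; chars OE.
Square: 5.61/2 → 2, 5.84/1 → 5; chars 25.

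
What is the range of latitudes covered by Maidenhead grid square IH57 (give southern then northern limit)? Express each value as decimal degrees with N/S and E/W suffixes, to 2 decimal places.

13.00° S, 12.00° S

Field I=8, H=7: +8·20° lon, +7·10° lat → SW at lon -20°, lat -20°.
Square 5, 7: +5·2° lon, +7·1° lat → SW at lon -10°, lat -13°.
Cell spans 2° lon × 1° lat.
south 13.00° S, north 12.00° S.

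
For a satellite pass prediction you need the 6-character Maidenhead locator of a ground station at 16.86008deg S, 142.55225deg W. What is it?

Offset from 180°W / 90°S: lon 37.4478°, lat 73.1399°.
Field: 37.4478/20 → 1 → B, 73.1399/10 → 7 → H; chars BH.
Square: 17.4478/2 → 8, 3.1399/1 → 3; chars 83.
Subsquare: 1.4478/0.0833333 → 17 → r, 0.1399/0.0416667 → 3 → d; chars rd.

BH83rd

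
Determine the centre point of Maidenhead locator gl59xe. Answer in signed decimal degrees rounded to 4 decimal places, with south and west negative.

29.1875, -48.0417

Field G=6, L=11: +6·20° lon, +11·10° lat → SW at lon -60°, lat 20°.
Square 5, 9: +5·2° lon, +9·1° lat → SW at lon -50°, lat 29°.
Subsquare x=23, e=4: +23·0.0833333° lon, +4·0.0416667° lat → SW at lon -48.0833°, lat 29.1667°.
Cell spans 0.0833333° lon × 0.0416667° lat. Centre is SW corner plus half of each.
latitude 29.1875, longitude -48.0417.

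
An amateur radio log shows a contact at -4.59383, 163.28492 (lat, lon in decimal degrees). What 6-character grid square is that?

Offset from 180°W / 90°S: lon 343.2849°, lat 85.4062°.
Field (20°×10°, letters A–R): 343.2849/20 → 17 → R, 85.4062/10 → 8 → I; chars RI.
Square (2°×1°, digits 0–9): 3.2849/2 → 1, 5.4062/1 → 5; chars 15.
Subsquare (5′×2.5′, letters a–x): 1.2849/0.0833333 → 15 → p, 0.4062/0.0416667 → 9 → j; chars pj.

RI15pj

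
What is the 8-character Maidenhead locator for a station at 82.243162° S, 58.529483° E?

Offset from 180°W / 90°S: lon 238.52948°, lat 7.75684°.
Field (20°×10°, letters A–R): lon ⌊238.52948/20⌋ = 11 → L; lat ⌊7.75684/10⌋ = 0 → A.
Square (2°×1°, digits 0–9): lon ⌊18.52948/2⌋ = 9; lat ⌊7.75684/1⌋ = 7.
Subsquare (5′×2.5′, letters a–x): lon ⌊0.52948/0.0833333⌋ = 6 → g; lat ⌊0.75684/0.0416667⌋ = 18 → s.
Extended square (30″×15″, digits 0–9): lon ⌊0.02948/0.00833333⌋ = 3; lat ⌊0.00684/0.00416667⌋ = 1.

LA97gs31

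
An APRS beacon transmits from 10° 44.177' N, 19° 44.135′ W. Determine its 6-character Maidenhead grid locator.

IK00dr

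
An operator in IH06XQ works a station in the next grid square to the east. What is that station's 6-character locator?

Longitude subsquare x = 23; +1 → 24, wraps to 0 = a, carry into square.
Longitude square 0; +1 → 1.
The latitude characters are unchanged.

IH16aq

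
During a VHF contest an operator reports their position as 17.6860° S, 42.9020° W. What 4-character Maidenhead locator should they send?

GH82

Add 180° to longitude and 90° to latitude: 137.10, 72.31.
Field: lon ⌊137.10/20⌋ = 6 → G; lat ⌊72.31/10⌋ = 7 → H.
Square: lon ⌊17.10/2⌋ = 8; lat ⌊2.31/1⌋ = 2.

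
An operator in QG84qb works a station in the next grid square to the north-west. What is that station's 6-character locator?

QG84pc

Longitude subsquare q = 16; −1 → 15 = p.
Latitude subsquare b = 1; +1 → 2 = c.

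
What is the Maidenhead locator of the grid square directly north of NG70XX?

NG71xa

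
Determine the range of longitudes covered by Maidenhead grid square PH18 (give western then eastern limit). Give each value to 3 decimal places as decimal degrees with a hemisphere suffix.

Field P=15, H=7: +15·20° lon, +7·10° lat → SW at lon 120°, lat -20°.
Square 1, 8: +1·2° lon, +8·1° lat → SW at lon 122°, lat -12°.
Cell spans 2° lon × 1° lat.
west 122.000° E, east 124.000° E.

122.000° E, 124.000° E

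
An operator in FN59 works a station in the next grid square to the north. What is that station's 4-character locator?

FO50

Latitude square 9; +1 → 10, wraps to 0, carry into field.
Latitude field N = 13; +1 → 14 = O.
The longitude characters are unchanged.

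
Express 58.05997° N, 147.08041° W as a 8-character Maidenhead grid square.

Offset from 180°W / 90°S: lon 32.91959°, lat 148.05997°.
Field: lon ⌊32.91959/20⌋ = 1 → B; lat ⌊148.05997/10⌋ = 14 → O.
Square: lon ⌊12.91959/2⌋ = 6; lat ⌊8.05997/1⌋ = 8.
Subsquare: lon ⌊0.91959/0.0833333⌋ = 11 → l; lat ⌊0.05997/0.0416667⌋ = 1 → b.
Extended square: lon ⌊0.00292/0.00833333⌋ = 0; lat ⌊0.01830/0.00416667⌋ = 4.

BO68lb04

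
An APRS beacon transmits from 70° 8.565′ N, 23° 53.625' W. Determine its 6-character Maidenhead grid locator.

Offset from 180°W / 90°S: lon 156.1062°, lat 160.1428°.
Field (20°×10°, letters A–R): 156.1062/20 → 7 → H, 160.1428/10 → 16 → Q; chars HQ.
Square (2°×1°, digits 0–9): 16.1062/2 → 8, 0.1428/1 → 0; chars 80.
Subsquare (5′×2.5′, letters a–x): 0.1062/0.0833333 → 1 → b, 0.1428/0.0416667 → 3 → d; chars bd.

HQ80bd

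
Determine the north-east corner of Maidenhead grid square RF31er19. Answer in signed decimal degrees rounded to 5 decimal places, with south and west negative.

Field R=17, F=5: +17·20° lon, +5·10° lat → SW at lon 160°, lat -40°.
Square 3, 1: +3·2° lon, +1·1° lat → SW at lon 166°, lat -39°.
Subsquare e=4, r=17: +4·0.0833333° lon, +17·0.0416667° lat → SW at lon 166.333°, lat -38.2917°.
Extended square 1, 9: +1·0.00833333° lon, +9·0.00416667° lat → SW at lon 166.342°, lat -38.2542°.
Cell spans 0.00833333° lon × 0.00416667° lat. NE corner is SW corner plus one full cell.
latitude -38.25000, longitude 166.35000.

-38.25000, 166.35000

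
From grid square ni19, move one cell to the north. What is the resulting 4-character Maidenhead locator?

NJ10

Latitude square 9; +1 → 10, wraps to 0, carry into field.
Latitude field I = 8; +1 → 9 = J.
The longitude characters are unchanged.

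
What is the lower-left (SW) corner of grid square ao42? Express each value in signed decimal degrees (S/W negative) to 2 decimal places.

Field A=0, O=14: +0·20° lon, +14·10° lat → SW at lon -180°, lat 50°.
Square 4, 2: +4·2° lon, +2·1° lat → SW at lon -172°, lat 52°.
latitude 52.00, longitude -172.00.

52.00, -172.00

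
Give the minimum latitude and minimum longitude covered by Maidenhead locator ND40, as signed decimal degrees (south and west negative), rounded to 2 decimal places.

-60.00, 88.00

Field N=13, D=3: +13·20° lon, +3·10° lat → SW at lon 80°, lat -60°.
Square 4, 0: +4·2° lon, +0·1° lat → SW at lon 88°, lat -60°.
latitude -60.00, longitude 88.00.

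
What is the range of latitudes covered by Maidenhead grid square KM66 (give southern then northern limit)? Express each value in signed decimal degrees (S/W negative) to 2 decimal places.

36.00, 37.00

Field K=10, M=12: +10·20° lon, +12·10° lat → SW at lon 20°, lat 30°.
Square 6, 6: +6·2° lon, +6·1° lat → SW at lon 32°, lat 36°.
Cell spans 2° lon × 1° lat.
south 36.00, north 37.00.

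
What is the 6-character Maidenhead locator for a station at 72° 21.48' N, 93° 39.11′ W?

Offset from 180°W / 90°S: lon 86.3482°, lat 162.3580°.
Field: 86.3482/20 → 4 → E, 162.3580/10 → 16 → Q; chars EQ.
Square: 6.3482/2 → 3, 2.3580/1 → 2; chars 32.
Subsquare: 0.3482/0.0833333 → 4 → e, 0.3580/0.0416667 → 8 → i; chars ei.

EQ32ei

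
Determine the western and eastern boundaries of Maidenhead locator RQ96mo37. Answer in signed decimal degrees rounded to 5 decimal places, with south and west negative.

179.02500, 179.03333

Field R=17, Q=16: +17·20° lon, +16·10° lat → SW at lon 160°, lat 70°.
Square 9, 6: +9·2° lon, +6·1° lat → SW at lon 178°, lat 76°.
Subsquare m=12, o=14: +12·0.0833333° lon, +14·0.0416667° lat → SW at lon 179°, lat 76.5833°.
Extended square 3, 7: +3·0.00833333° lon, +7·0.00416667° lat → SW at lon 179.025°, lat 76.6125°.
Cell spans 0.00833333° lon × 0.00416667° lat.
west 179.02500, east 179.03333.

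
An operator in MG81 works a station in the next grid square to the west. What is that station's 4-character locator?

MG71

Longitude square 8; −1 → 7.
The latitude characters are unchanged.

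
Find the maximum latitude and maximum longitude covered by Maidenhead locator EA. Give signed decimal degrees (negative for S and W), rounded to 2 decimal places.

-80.00, -80.00

Field E=4, A=0: +4·20° lon, +0·10° lat → SW at lon -100°, lat -90°.
Cell spans 20° lon × 10° lat. NE corner is SW corner plus one full cell.
latitude -80.00, longitude -80.00.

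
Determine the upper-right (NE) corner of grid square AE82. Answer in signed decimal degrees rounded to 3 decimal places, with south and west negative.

Field A=0, E=4: +0·20° lon, +4·10° lat → SW at lon -180°, lat -50°.
Square 8, 2: +8·2° lon, +2·1° lat → SW at lon -164°, lat -48°.
Cell spans 2° lon × 1° lat. NE corner is SW corner plus one full cell.
latitude -47.000, longitude -162.000.

-47.000, -162.000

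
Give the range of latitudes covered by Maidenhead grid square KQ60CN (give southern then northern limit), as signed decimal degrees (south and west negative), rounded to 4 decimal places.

70.5417, 70.5833

Field K=10, Q=16: +10·20° lon, +16·10° lat → SW at lon 20°, lat 70°.
Square 6, 0: +6·2° lon, +0·1° lat → SW at lon 32°, lat 70°.
Subsquare c=2, n=13: +2·0.0833333° lon, +13·0.0416667° lat → SW at lon 32.1667°, lat 70.5417°.
Cell spans 0.0833333° lon × 0.0416667° lat.
south 70.5417, north 70.5833.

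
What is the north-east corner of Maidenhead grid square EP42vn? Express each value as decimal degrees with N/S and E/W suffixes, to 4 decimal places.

62.5833° N, 90.1667° W

Field E=4, P=15: +4·20° lon, +15·10° lat → SW at lon -100°, lat 60°.
Square 4, 2: +4·2° lon, +2·1° lat → SW at lon -92°, lat 62°.
Subsquare v=21, n=13: +21·0.0833333° lon, +13·0.0416667° lat → SW at lon -90.25°, lat 62.5417°.
Cell spans 0.0833333° lon × 0.0416667° lat. NE corner is SW corner plus one full cell.
latitude 62.5833° N, longitude 90.1667° W.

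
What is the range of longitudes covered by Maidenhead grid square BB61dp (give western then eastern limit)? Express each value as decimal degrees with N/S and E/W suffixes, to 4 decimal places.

147.7500° W, 147.6667° W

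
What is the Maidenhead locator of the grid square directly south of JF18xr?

Latitude subsquare r = 17; −1 → 16 = q.
The longitude characters are unchanged.

JF18xq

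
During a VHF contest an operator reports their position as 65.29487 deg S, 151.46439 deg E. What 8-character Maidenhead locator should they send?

QC54rq59

Offset from 180°W / 90°S: lon 331.46439°, lat 24.70513°.
Field: 331.46439/20 → 16 → Q, 24.70513/10 → 2 → C; chars QC.
Square: 11.46439/2 → 5, 4.70513/1 → 4; chars 54.
Subsquare: 1.46439/0.0833333 → 17 → r, 0.70513/0.0416667 → 16 → q; chars rq.
Extended square: 0.04772/0.00833333 → 5, 0.03846/0.00416667 → 9; chars 59.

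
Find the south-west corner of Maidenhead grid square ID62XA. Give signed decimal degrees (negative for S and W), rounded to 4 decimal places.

-58.0000, -6.0833

Field I=8, D=3: +8·20° lon, +3·10° lat → SW at lon -20°, lat -60°.
Square 6, 2: +6·2° lon, +2·1° lat → SW at lon -8°, lat -58°.
Subsquare x=23, a=0: +23·0.0833333° lon, +0·0.0416667° lat → SW at lon -6.08333°, lat -58°.
latitude -58.0000, longitude -6.0833.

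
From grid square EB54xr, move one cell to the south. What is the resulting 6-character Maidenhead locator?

EB54xq

Latitude subsquare r = 17; −1 → 16 = q.
The longitude characters are unchanged.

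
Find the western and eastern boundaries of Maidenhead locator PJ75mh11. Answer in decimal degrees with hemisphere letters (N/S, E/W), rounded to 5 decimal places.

Field P=15, J=9: +15·20° lon, +9·10° lat → SW at lon 120°, lat 0°.
Square 7, 5: +7·2° lon, +5·1° lat → SW at lon 134°, lat 5°.
Subsquare m=12, h=7: +12·0.0833333° lon, +7·0.0416667° lat → SW at lon 135°, lat 5.29167°.
Extended square 1, 1: +1·0.00833333° lon, +1·0.00416667° lat → SW at lon 135.008°, lat 5.29583°.
Cell spans 0.00833333° lon × 0.00416667° lat.
west 135.00833° E, east 135.01667° E.

135.00833° E, 135.01667° E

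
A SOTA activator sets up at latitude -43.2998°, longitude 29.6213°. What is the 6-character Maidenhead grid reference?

Offset from 180°W / 90°S: lon 209.6213°, lat 46.7002°.
Field: 209.6213/20 → 10 → K, 46.7002/10 → 4 → E; chars KE.
Square: 9.6213/2 → 4, 6.7002/1 → 6; chars 46.
Subsquare: 1.6213/0.0833333 → 19 → t, 0.7002/0.0416667 → 16 → q; chars tq.

KE46tq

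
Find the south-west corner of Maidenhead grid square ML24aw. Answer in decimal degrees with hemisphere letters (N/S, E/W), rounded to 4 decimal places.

24.9167° N, 64.0000° E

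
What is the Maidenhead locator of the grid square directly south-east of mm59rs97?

MM59ss06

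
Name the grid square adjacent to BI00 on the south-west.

Longitude square 0; −1 → -1, wraps to 9, carry into field.
Longitude field B = 1; −1 → 0 = A.
Latitude square 0; −1 → -1, wraps to 9, carry into field.
Latitude field I = 8; −1 → 7 = H.

AH99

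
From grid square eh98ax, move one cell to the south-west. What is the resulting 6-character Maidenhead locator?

EH88xw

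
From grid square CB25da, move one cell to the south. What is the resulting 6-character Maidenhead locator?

CB24dx

Latitude subsquare a = 0; −1 → -1, wraps to 23 = x, carry into square.
Latitude square 5; −1 → 4.
The longitude characters are unchanged.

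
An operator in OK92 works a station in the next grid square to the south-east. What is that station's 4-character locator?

Longitude square 9; +1 → 10, wraps to 0, carry into field.
Longitude field O = 14; +1 → 15 = P.
Latitude square 2; −1 → 1.

PK01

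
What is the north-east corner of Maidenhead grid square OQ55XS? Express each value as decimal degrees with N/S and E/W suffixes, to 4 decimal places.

75.7917° N, 112.0000° E

Field O=14, Q=16: +14·20° lon, +16·10° lat → SW at lon 100°, lat 70°.
Square 5, 5: +5·2° lon, +5·1° lat → SW at lon 110°, lat 75°.
Subsquare x=23, s=18: +23·0.0833333° lon, +18·0.0416667° lat → SW at lon 111.917°, lat 75.75°.
Cell spans 0.0833333° lon × 0.0416667° lat. NE corner is SW corner plus one full cell.
latitude 75.7917° N, longitude 112.0000° E.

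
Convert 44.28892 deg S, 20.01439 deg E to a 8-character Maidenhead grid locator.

KE05ar10

Add 180° to longitude and 90° to latitude: 200.01439, 45.71108.
Field (20°×10°, letters A–R): 200.01439/20 → 10 → K, 45.71108/10 → 4 → E; chars KE.
Square (2°×1°, digits 0–9): 0.01439/2 → 0, 5.71108/1 → 5; chars 05.
Subsquare (5′×2.5′, letters a–x): 0.01439/0.0833333 → 0 → a, 0.71108/0.0416667 → 17 → r; chars ar.
Extended square (30″×15″, digits 0–9): 0.01439/0.00833333 → 1, 0.00275/0.00416667 → 0; chars 10.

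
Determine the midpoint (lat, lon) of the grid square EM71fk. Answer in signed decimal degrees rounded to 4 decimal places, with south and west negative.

31.4375, -85.5417

Field E=4, M=12: +4·20° lon, +12·10° lat → SW at lon -100°, lat 30°.
Square 7, 1: +7·2° lon, +1·1° lat → SW at lon -86°, lat 31°.
Subsquare f=5, k=10: +5·0.0833333° lon, +10·0.0416667° lat → SW at lon -85.5833°, lat 31.4167°.
Cell spans 0.0833333° lon × 0.0416667° lat. Centre is SW corner plus half of each.
latitude 31.4375, longitude -85.5417.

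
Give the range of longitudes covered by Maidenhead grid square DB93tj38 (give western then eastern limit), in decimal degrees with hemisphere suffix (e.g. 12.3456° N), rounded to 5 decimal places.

Field D=3, B=1: +3·20° lon, +1·10° lat → SW at lon -120°, lat -80°.
Square 9, 3: +9·2° lon, +3·1° lat → SW at lon -102°, lat -77°.
Subsquare t=19, j=9: +19·0.0833333° lon, +9·0.0416667° lat → SW at lon -100.417°, lat -76.625°.
Extended square 3, 8: +3·0.00833333° lon, +8·0.00416667° lat → SW at lon -100.392°, lat -76.5917°.
Cell spans 0.00833333° lon × 0.00416667° lat.
west 100.39167° W, east 100.38333° W.

100.39167° W, 100.38333° W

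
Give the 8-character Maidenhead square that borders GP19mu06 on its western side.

GP19lu96

Longitude extended square 0; −1 → -1, wraps to 9, carry into subsquare.
Longitude subsquare m = 12; −1 → 11 = l.
The latitude characters are unchanged.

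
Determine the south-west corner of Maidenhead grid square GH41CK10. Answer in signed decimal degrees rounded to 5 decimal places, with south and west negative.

Field G=6, H=7: +6·20° lon, +7·10° lat → SW at lon -60°, lat -20°.
Square 4, 1: +4·2° lon, +1·1° lat → SW at lon -52°, lat -19°.
Subsquare c=2, k=10: +2·0.0833333° lon, +10·0.0416667° lat → SW at lon -51.8333°, lat -18.5833°.
Extended square 1, 0: +1·0.00833333° lon, +0·0.00416667° lat → SW at lon -51.825°, lat -18.5833°.
latitude -18.58333, longitude -51.82500.

-18.58333, -51.82500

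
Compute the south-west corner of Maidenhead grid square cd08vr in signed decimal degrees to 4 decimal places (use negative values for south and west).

Field C=2, D=3: +2·20° lon, +3·10° lat → SW at lon -140°, lat -60°.
Square 0, 8: +0·2° lon, +8·1° lat → SW at lon -140°, lat -52°.
Subsquare v=21, r=17: +21·0.0833333° lon, +17·0.0416667° lat → SW at lon -138.25°, lat -51.2917°.
latitude -51.2917, longitude -138.2500.

-51.2917, -138.2500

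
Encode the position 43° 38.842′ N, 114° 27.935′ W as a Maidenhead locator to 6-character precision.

DN23sp

Offset from 180°W / 90°S: lon 65.5344°, lat 133.6474°.
Field (20°×10°, letters A–R): lon ⌊65.5344/20⌋ = 3 → D; lat ⌊133.6474/10⌋ = 13 → N.
Square (2°×1°, digits 0–9): lon ⌊5.5344/2⌋ = 2; lat ⌊3.6474/1⌋ = 3.
Subsquare (5′×2.5′, letters a–x): lon ⌊1.5344/0.0833333⌋ = 18 → s; lat ⌊0.6474/0.0416667⌋ = 15 → p.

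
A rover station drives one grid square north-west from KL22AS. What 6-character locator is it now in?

KL12xt

Longitude subsquare a = 0; −1 → -1, wraps to 23 = x, carry into square.
Longitude square 2; −1 → 1.
Latitude subsquare s = 18; +1 → 19 = t.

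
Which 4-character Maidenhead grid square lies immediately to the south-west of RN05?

QN94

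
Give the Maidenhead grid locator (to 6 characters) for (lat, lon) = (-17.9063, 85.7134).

Shift to the Maidenhead origin (180°W, 90°S): lon 265.7134, lat 72.0937.
Field: 265.7134/20 → 13 → N, 72.0937/10 → 7 → H; chars NH.
Square: 5.7134/2 → 2, 2.0937/1 → 2; chars 22.
Subsquare: 1.7134/0.0833333 → 20 → u, 0.0937/0.0416667 → 2 → c; chars uc.

NH22uc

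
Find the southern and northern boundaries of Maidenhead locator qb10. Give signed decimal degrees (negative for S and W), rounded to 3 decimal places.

-80.000, -79.000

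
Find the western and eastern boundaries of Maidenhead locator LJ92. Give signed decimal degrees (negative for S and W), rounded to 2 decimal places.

58.00, 60.00

Field L=11, J=9: +11·20° lon, +9·10° lat → SW at lon 40°, lat 0°.
Square 9, 2: +9·2° lon, +2·1° lat → SW at lon 58°, lat 2°.
Cell spans 2° lon × 1° lat.
west 58.00, east 60.00.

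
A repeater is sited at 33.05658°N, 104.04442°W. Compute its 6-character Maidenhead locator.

Shift to the Maidenhead origin (180°W, 90°S): lon 75.9556, lat 123.0566.
Field: lon ⌊75.9556/20⌋ = 3 → D; lat ⌊123.0566/10⌋ = 12 → M.
Square: lon ⌊15.9556/2⌋ = 7; lat ⌊3.0566/1⌋ = 3.
Subsquare: lon ⌊1.9556/0.0833333⌋ = 23 → x; lat ⌊0.0566/0.0416667⌋ = 1 → b.

DM73xb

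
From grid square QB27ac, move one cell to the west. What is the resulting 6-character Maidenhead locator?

QB17xc

Longitude subsquare a = 0; −1 → -1, wraps to 23 = x, carry into square.
Longitude square 2; −1 → 1.
The latitude characters are unchanged.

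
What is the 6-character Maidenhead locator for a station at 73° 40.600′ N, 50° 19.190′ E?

LQ53dq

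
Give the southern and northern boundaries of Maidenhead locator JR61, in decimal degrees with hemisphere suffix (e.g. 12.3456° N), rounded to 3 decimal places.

Field J=9, R=17: +9·20° lon, +17·10° lat → SW at lon 0°, lat 80°.
Square 6, 1: +6·2° lon, +1·1° lat → SW at lon 12°, lat 81°.
Cell spans 2° lon × 1° lat.
south 81.000° N, north 82.000° N.

81.000° N, 82.000° N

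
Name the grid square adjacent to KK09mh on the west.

KK09lh

Longitude subsquare m = 12; −1 → 11 = l.
The latitude characters are unchanged.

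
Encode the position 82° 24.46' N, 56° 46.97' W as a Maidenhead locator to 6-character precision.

GR12oj

Offset from 180°W / 90°S: lon 123.2172°, lat 172.4077°.
Field (20°×10°, letters A–R): lon ⌊123.2172/20⌋ = 6 → G; lat ⌊172.4077/10⌋ = 17 → R.
Square (2°×1°, digits 0–9): lon ⌊3.2172/2⌋ = 1; lat ⌊2.4077/1⌋ = 2.
Subsquare (5′×2.5′, letters a–x): lon ⌊1.2172/0.0833333⌋ = 14 → o; lat ⌊0.4077/0.0416667⌋ = 9 → j.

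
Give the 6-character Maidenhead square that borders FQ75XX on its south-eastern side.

FQ85aw

Longitude subsquare x = 23; +1 → 24, wraps to 0 = a, carry into square.
Longitude square 7; +1 → 8.
Latitude subsquare x = 23; −1 → 22 = w.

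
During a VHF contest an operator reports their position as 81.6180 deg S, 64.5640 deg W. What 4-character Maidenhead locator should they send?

FA78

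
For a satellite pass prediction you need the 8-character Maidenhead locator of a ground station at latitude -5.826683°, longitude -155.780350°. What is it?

Shift to the Maidenhead origin (180°W, 90°S): lon 24.21965, lat 84.17332.
Field: lon ⌊24.21965/20⌋ = 1 → B; lat ⌊84.17332/10⌋ = 8 → I.
Square: lon ⌊4.21965/2⌋ = 2; lat ⌊4.17332/1⌋ = 4.
Subsquare: lon ⌊0.21965/0.0833333⌋ = 2 → c; lat ⌊0.17332/0.0416667⌋ = 4 → e.
Extended square: lon ⌊0.05298/0.00833333⌋ = 6; lat ⌊0.00665/0.00416667⌋ = 1.

BI24ce61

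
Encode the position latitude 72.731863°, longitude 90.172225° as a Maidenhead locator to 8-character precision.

NQ52cr05

Offset from 180°W / 90°S: lon 270.17223°, lat 162.73186°.
Field (20°×10°, letters A–R): 270.17223/20 → 13 → N, 162.73186/10 → 16 → Q; chars NQ.
Square (2°×1°, digits 0–9): 10.17223/2 → 5, 2.73186/1 → 2; chars 52.
Subsquare (5′×2.5′, letters a–x): 0.17223/0.0833333 → 2 → c, 0.73186/0.0416667 → 17 → r; chars cr.
Extended square (30″×15″, digits 0–9): 0.00556/0.00833333 → 0, 0.02353/0.00416667 → 5; chars 05.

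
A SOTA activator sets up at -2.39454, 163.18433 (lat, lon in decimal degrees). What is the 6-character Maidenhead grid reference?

Offset from 180°W / 90°S: lon 343.1843°, lat 87.6055°.
Field (20°×10°, letters A–R): 343.1843/20 → 17 → R, 87.6055/10 → 8 → I; chars RI.
Square (2°×1°, digits 0–9): 3.1843/2 → 1, 7.6055/1 → 7; chars 17.
Subsquare (5′×2.5′, letters a–x): 1.1843/0.0833333 → 14 → o, 0.6055/0.0416667 → 14 → o; chars oo.

RI17oo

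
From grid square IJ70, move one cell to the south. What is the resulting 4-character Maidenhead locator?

II79

Latitude square 0; −1 → -1, wraps to 9, carry into field.
Latitude field J = 9; −1 → 8 = I.
The longitude characters are unchanged.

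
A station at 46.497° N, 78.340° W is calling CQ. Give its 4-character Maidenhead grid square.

Shift to the Maidenhead origin (180°W, 90°S): lon 101.66, lat 136.50.
Field (20°×10°, letters A–R): lon ⌊101.66/20⌋ = 5 → F; lat ⌊136.50/10⌋ = 13 → N.
Square (2°×1°, digits 0–9): lon ⌊1.66/2⌋ = 0; lat ⌊6.50/1⌋ = 6.

FN06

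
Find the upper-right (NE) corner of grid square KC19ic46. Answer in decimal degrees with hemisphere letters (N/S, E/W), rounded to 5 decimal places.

60.88750° S, 22.70833° E

Field K=10, C=2: +10·20° lon, +2·10° lat → SW at lon 20°, lat -70°.
Square 1, 9: +1·2° lon, +9·1° lat → SW at lon 22°, lat -61°.
Subsquare i=8, c=2: +8·0.0833333° lon, +2·0.0416667° lat → SW at lon 22.6667°, lat -60.9167°.
Extended square 4, 6: +4·0.00833333° lon, +6·0.00416667° lat → SW at lon 22.7°, lat -60.8917°.
Cell spans 0.00833333° lon × 0.00416667° lat. NE corner is SW corner plus one full cell.
latitude 60.88750° S, longitude 22.70833° E.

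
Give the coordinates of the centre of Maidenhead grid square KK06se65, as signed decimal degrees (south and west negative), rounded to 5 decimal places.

Field K=10, K=10: +10·20° lon, +10·10° lat → SW at lon 20°, lat 10°.
Square 0, 6: +0·2° lon, +6·1° lat → SW at lon 20°, lat 16°.
Subsquare s=18, e=4: +18·0.0833333° lon, +4·0.0416667° lat → SW at lon 21.5°, lat 16.1667°.
Extended square 6, 5: +6·0.00833333° lon, +5·0.00416667° lat → SW at lon 21.55°, lat 16.1875°.
Cell spans 0.00833333° lon × 0.00416667° lat. Centre is SW corner plus half of each.
latitude 16.18958, longitude 21.55417.

16.18958, 21.55417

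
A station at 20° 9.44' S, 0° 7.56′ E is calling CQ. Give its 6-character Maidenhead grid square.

JG09bu

Offset from 180°W / 90°S: lon 180.1260°, lat 69.8427°.
Field: 180.1260/20 → 9 → J, 69.8427/10 → 6 → G; chars JG.
Square: 0.1260/2 → 0, 9.8427/1 → 9; chars 09.
Subsquare: 0.1260/0.0833333 → 1 → b, 0.8427/0.0416667 → 20 → u; chars bu.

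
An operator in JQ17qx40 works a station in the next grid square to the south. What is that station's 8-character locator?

Latitude extended square 0; −1 → -1, wraps to 9, carry into subsquare.
Latitude subsquare x = 23; −1 → 22 = w.
The longitude characters are unchanged.

JQ17qw49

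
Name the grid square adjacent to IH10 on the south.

IG19

Latitude square 0; −1 → -1, wraps to 9, carry into field.
Latitude field H = 7; −1 → 6 = G.
The longitude characters are unchanged.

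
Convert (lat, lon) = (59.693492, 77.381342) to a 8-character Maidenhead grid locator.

MO89qq56

Offset from 180°W / 90°S: lon 257.38134°, lat 149.69349°.
Field (20°×10°, letters A–R): lon ⌊257.38134/20⌋ = 12 → M; lat ⌊149.69349/10⌋ = 14 → O.
Square (2°×1°, digits 0–9): lon ⌊17.38134/2⌋ = 8; lat ⌊9.69349/1⌋ = 9.
Subsquare (5′×2.5′, letters a–x): lon ⌊1.38134/0.0833333⌋ = 16 → q; lat ⌊0.69349/0.0416667⌋ = 16 → q.
Extended square (30″×15″, digits 0–9): lon ⌊0.04801/0.00833333⌋ = 5; lat ⌊0.02683/0.00416667⌋ = 6.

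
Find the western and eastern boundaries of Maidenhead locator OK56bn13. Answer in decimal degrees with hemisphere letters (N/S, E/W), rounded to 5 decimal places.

Field O=14, K=10: +14·20° lon, +10·10° lat → SW at lon 100°, lat 10°.
Square 5, 6: +5·2° lon, +6·1° lat → SW at lon 110°, lat 16°.
Subsquare b=1, n=13: +1·0.0833333° lon, +13·0.0416667° lat → SW at lon 110.083°, lat 16.5417°.
Extended square 1, 3: +1·0.00833333° lon, +3·0.00416667° lat → SW at lon 110.092°, lat 16.5542°.
Cell spans 0.00833333° lon × 0.00416667° lat.
west 110.09167° E, east 110.10000° E.

110.09167° E, 110.10000° E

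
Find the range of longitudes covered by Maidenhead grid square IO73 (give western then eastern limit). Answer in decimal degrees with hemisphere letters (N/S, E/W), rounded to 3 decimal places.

Field I=8, O=14: +8·20° lon, +14·10° lat → SW at lon -20°, lat 50°.
Square 7, 3: +7·2° lon, +3·1° lat → SW at lon -6°, lat 53°.
Cell spans 2° lon × 1° lat.
west 6.000° W, east 4.000° W.

6.000° W, 4.000° W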